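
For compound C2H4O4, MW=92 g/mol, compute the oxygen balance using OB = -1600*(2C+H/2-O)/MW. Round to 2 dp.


OB = -1600 * (2C + H/2 - O) / MW
Inner = 2*2 + 4/2 - 4 = 2.00
OB = -1600 * 2.00 / 92 = -34.78%


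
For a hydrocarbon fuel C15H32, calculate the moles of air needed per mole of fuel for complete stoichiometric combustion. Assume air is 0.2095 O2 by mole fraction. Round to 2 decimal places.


Balanced combustion: C15H32 + 23 O2 -> 15 CO2 + 16 H2O
O2 needed = C + H/4 = 15 + 32/4 = 23.00 moles
Air moles = O2 / 0.2095 = 23.00 / 0.2095 = 109.79 moles air


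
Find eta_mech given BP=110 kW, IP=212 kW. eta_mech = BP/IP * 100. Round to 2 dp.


eta_mech = (BP / IP) * 100
Ratio = 110 / 212 = 0.5189
eta_mech = 0.5189 * 100 = 51.89%


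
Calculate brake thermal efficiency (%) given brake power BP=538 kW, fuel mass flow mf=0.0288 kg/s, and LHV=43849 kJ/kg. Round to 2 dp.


eta_BTE = (BP / (mf * LHV)) * 100
Denominator = 0.0288 * 43849 = 1262.8512 kW
eta_BTE = (538 / 1262.8512) * 100 = 42.60%


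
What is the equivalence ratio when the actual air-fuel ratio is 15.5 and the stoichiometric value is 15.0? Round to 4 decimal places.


phi = AFR_stoich / AFR_actual
phi = 15.0 / 15.5 = 0.9677


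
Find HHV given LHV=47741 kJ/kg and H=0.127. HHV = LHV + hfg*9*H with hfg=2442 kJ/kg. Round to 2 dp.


HHV = LHV + hfg * 9 * H
Water addition = 2442 * 9 * 0.127 = 2791.206 kJ/kg
HHV = 47741 + 2791.206 = 50532.21 kJ/kg


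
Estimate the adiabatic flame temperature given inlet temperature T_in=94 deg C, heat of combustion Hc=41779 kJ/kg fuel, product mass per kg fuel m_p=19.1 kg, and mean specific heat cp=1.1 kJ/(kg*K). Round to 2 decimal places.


T_ad = T_in + Hc / (m_p * cp)
Denominator = 19.1 * 1.1 = 21.0100
Temperature rise = 41779 / 21.0100 = 1988.53 K
T_ad = 94 + 1988.53 = 2082.53 deg C


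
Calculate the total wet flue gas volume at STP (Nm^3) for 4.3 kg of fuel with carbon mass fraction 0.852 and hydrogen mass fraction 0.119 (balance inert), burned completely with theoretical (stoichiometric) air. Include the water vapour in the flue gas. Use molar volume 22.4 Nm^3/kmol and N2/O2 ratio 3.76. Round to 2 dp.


Per kg fuel: CO2 = (C/12 kmol)*22.4 = (0.852/12)*22.4 = 1.59040 Nm^3
Per kg fuel: H2O = (H/2 kmol)*22.4 = (0.119/2)*22.4 = 1.33280 Nm^3
O2 needed per kg fuel = C/12 + H/4 = 0.852/12 + 0.119/4 = 0.10075000 kmol
Per kg fuel: N2 = O2*3.76*22.4 = 0.10075000*3.76*22.4 = 8.48557 Nm^3
Total per kg = 1.59040 + 1.33280 + 8.48557 = 11.40877 Nm^3
Total = 11.40877 * 4.3 = 49.06 Nm^3


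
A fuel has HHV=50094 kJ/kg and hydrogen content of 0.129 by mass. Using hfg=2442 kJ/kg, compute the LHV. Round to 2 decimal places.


LHV = HHV - hfg * 9 * H
Water correction = 2442 * 9 * 0.129 = 2835.162 kJ/kg
LHV = 50094 - 2835.162 = 47258.84 kJ/kg


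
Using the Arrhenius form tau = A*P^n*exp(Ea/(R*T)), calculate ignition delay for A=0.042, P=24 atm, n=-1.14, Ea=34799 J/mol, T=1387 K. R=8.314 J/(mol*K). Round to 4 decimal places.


tau = A * P^n * exp(Ea/(R*T))
P^n = 24^(-1.14) = 0.02670295
Ea/(R*T) = 34799/(8.314*1387) = 3.017729
exp(Ea/(R*T)) = 20.444815
tau = 0.042 * 0.02670295 * 20.444815 = 0.0229 ms


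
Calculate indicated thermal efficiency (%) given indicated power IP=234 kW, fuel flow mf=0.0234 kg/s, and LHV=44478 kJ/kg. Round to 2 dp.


eta_ith = (IP / (mf * LHV)) * 100
Denominator = 0.0234 * 44478 = 1040.7852 kW
eta_ith = (234 / 1040.7852) * 100 = 22.48%


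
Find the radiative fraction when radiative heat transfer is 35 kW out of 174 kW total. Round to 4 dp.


f_rad = Q_rad / Q_total
f_rad = 35 / 174 = 0.2011


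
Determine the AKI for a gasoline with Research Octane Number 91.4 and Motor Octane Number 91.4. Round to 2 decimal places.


AKI = (RON + MON) / 2
AKI = (91.4 + 91.4) / 2
AKI = 182.8 / 2 = 91.40


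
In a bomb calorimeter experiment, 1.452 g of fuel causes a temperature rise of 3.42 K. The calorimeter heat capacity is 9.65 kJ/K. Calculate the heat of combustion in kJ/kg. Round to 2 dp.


Hc = C_cal * delta_T / m_fuel
Q_released = 9.65 * 3.42 = 33.0030 kJ
m_fuel = 1.452 g = 1.452/1000 kg = 0.001452 kg
Hc = 33.0030 / 0.001452 = 22729.34 kJ/kg


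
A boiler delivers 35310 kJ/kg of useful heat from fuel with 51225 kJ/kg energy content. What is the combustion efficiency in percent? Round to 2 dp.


Efficiency = (Q_useful / Q_fuel) * 100
Efficiency = (35310 / 51225) * 100
Efficiency = 0.6893 * 100 = 68.93%


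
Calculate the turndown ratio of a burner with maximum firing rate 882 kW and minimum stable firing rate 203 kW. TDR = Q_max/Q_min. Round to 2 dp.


TDR = Q_max / Q_min
TDR = 882 / 203 = 4.34


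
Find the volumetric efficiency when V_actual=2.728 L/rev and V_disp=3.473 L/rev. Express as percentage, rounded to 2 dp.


eta_v = (V_actual / V_disp) * 100
Ratio = 2.728 / 3.473 = 0.7855
eta_v = 0.7855 * 100 = 78.55%


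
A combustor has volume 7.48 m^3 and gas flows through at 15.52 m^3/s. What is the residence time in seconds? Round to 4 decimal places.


tau = V / Q_flow
tau = 7.48 / 15.52 = 0.4820 s


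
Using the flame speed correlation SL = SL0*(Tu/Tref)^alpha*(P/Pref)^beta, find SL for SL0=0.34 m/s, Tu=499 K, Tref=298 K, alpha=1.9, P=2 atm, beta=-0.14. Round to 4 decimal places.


SL = SL0 * (Tu/Tref)^alpha * (P/Pref)^beta
T ratio = 499/298 = 1.67449664
(T ratio)^alpha = 1.67449664^1.9 = 2.663055
(P/Pref)^beta = 2^(-0.14) = 0.907519
SL = 0.34 * 2.663055 * 0.907519 = 0.8217 m/s


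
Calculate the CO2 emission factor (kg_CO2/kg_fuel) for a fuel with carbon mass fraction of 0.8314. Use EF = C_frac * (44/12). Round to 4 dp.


EF = C_frac * (M_CO2 / M_C)
EF = 0.8314 * (44/12)
EF = 0.8314 * 3.666667 = 3.0485 kg_CO2/kg_fuel


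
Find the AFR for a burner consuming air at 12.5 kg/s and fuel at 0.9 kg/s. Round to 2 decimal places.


AFR = m_air / m_fuel
AFR = 12.5 / 0.9 = 13.89


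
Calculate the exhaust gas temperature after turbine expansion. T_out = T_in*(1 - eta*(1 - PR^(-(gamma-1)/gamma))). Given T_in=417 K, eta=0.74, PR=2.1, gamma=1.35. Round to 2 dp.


T_out = T_in * (1 - eta * (1 - PR^(-(gamma-1)/gamma)))
Exponent = -(1.35-1)/1.35 = -0.25925926
PR^exp = 2.1^(-0.25925926) = 0.82501466
Factor = 1 - 0.74*(1 - 0.82501466) = 0.87051085
T_out = 417 * 0.87051085 = 363.00 K


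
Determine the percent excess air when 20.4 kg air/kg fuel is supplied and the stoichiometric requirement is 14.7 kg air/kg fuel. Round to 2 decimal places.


Excess air = actual - stoichiometric = 20.4 - 14.7 = 5.70 kg/kg fuel
Excess air % = (excess / stoich) * 100 = (5.70 / 14.7) * 100 = 38.78%


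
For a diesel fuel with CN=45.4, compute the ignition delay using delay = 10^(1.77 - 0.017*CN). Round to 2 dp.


delay = 10^(1.77 - 0.017*CN)
Exponent = 1.77 - 0.017*45.4 = 0.9982
delay = 10^0.9982 = 9.96 ms


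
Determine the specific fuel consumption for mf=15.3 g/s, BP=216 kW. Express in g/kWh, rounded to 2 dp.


SFC = (mf / BP) * 3600
Rate = 15.3 / 216 = 0.070833 g/(s*kW)
SFC = 0.070833 * 3600 = 255.00 g/kWh


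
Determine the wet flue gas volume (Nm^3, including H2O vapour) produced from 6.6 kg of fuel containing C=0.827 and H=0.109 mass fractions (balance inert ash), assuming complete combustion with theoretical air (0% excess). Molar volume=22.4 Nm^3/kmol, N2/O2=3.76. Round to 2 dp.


Per kg fuel: CO2 = (C/12 kmol)*22.4 = (0.827/12)*22.4 = 1.54373 Nm^3
Per kg fuel: H2O = (H/2 kmol)*22.4 = (0.109/2)*22.4 = 1.22080 Nm^3
O2 needed per kg fuel = C/12 + H/4 = 0.827/12 + 0.109/4 = 0.09616667 kmol
Per kg fuel: N2 = O2*3.76*22.4 = 0.09616667*3.76*22.4 = 8.09954 Nm^3
Total per kg = 1.54373 + 1.22080 + 8.09954 = 10.86407 Nm^3
Total = 10.86407 * 6.6 = 71.70 Nm^3


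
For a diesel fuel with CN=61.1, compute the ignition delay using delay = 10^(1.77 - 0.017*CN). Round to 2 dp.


delay = 10^(1.77 - 0.017*CN)
Exponent = 1.77 - 0.017*61.1 = 0.7313
delay = 10^0.7313 = 5.39 ms


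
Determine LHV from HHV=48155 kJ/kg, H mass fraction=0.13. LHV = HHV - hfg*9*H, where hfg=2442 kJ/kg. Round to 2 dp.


LHV = HHV - hfg * 9 * H
Water correction = 2442 * 9 * 0.13 = 2857.140 kJ/kg
LHV = 48155 - 2857.140 = 45297.86 kJ/kg


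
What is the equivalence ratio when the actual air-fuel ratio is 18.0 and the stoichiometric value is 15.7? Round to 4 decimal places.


phi = AFR_stoich / AFR_actual
phi = 15.7 / 18.0 = 0.8722


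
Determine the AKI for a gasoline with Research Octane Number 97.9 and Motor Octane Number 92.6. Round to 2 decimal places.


AKI = (RON + MON) / 2
AKI = (97.9 + 92.6) / 2
AKI = 190.5 / 2 = 95.25


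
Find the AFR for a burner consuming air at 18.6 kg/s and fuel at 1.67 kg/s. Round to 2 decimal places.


AFR = m_air / m_fuel
AFR = 18.6 / 1.67 = 11.14


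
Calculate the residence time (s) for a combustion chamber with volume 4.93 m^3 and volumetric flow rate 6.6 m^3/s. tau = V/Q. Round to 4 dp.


tau = V / Q_flow
tau = 4.93 / 6.6 = 0.7470 s


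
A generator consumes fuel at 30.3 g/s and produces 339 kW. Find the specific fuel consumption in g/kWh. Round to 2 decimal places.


SFC = (mf / BP) * 3600
Rate = 30.3 / 339 = 0.089381 g/(s*kW)
SFC = 0.089381 * 3600 = 321.77 g/kWh


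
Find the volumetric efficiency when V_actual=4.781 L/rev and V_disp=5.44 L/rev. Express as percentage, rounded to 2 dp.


eta_v = (V_actual / V_disp) * 100
Ratio = 4.781 / 5.44 = 0.8789
eta_v = 0.8789 * 100 = 87.89%


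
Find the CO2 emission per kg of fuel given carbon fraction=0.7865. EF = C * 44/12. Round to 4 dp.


EF = C_frac * (M_CO2 / M_C)
EF = 0.7865 * (44/12)
EF = 0.7865 * 3.666667 = 2.8838 kg_CO2/kg_fuel


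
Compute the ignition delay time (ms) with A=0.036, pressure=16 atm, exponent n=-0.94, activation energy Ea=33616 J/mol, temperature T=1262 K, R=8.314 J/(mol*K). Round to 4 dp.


tau = A * P^n * exp(Ea/(R*T))
P^n = 16^(-0.94) = 0.07381204
Ea/(R*T) = 33616/(8.314*1262) = 3.203883
exp(Ea/(R*T)) = 24.627977
tau = 0.036 * 0.07381204 * 24.627977 = 0.0654 ms


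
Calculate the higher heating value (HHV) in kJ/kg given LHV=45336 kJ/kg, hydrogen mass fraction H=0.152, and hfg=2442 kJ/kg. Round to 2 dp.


HHV = LHV + hfg * 9 * H
Water addition = 2442 * 9 * 0.152 = 3340.656 kJ/kg
HHV = 45336 + 3340.656 = 48676.66 kJ/kg


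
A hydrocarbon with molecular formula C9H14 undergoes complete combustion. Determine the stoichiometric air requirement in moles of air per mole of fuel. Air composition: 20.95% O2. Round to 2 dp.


Balanced combustion: C9H14 + 12.5 O2 -> 9 CO2 + 7 H2O
O2 needed = C + H/4 = 9 + 14/4 = 12.50 moles
Air moles = O2 / 0.2095 = 12.50 / 0.2095 = 59.67 moles air


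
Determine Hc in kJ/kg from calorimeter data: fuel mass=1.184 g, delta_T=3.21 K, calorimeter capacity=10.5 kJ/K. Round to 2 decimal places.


Hc = C_cal * delta_T / m_fuel
Q_released = 10.5 * 3.21 = 33.7050 kJ
m_fuel = 1.184 g = 1.184/1000 kg = 0.001184 kg
Hc = 33.7050 / 0.001184 = 28467.06 kJ/kg


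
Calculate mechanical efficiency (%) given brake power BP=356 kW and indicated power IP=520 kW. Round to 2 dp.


eta_mech = (BP / IP) * 100
Ratio = 356 / 520 = 0.6846
eta_mech = 0.6846 * 100 = 68.46%


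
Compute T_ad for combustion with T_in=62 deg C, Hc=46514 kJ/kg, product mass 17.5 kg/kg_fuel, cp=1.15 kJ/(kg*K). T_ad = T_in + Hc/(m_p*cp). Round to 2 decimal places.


T_ad = T_in + Hc / (m_p * cp)
Denominator = 17.5 * 1.15 = 20.1250
Temperature rise = 46514 / 20.1250 = 2311.25 K
T_ad = 62 + 2311.25 = 2373.25 deg C


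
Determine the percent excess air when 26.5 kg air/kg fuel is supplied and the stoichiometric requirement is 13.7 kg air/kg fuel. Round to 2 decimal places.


Excess air = actual - stoichiometric = 26.5 - 13.7 = 12.80 kg/kg fuel
Excess air % = (excess / stoich) * 100 = (12.80 / 13.7) * 100 = 93.43%


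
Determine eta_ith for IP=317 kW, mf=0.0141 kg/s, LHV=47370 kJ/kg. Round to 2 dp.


eta_ith = (IP / (mf * LHV)) * 100
Denominator = 0.0141 * 47370 = 667.9170 kW
eta_ith = (317 / 667.9170) * 100 = 47.46%


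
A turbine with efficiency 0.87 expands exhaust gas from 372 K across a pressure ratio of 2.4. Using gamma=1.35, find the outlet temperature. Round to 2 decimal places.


T_out = T_in * (1 - eta * (1 - PR^(-(gamma-1)/gamma)))
Exponent = -(1.35-1)/1.35 = -0.25925926
PR^exp = 2.4^(-0.25925926) = 0.79694200
Factor = 1 - 0.87*(1 - 0.79694200) = 0.82333954
T_out = 372 * 0.82333954 = 306.28 K


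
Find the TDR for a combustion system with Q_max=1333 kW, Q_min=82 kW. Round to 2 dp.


TDR = Q_max / Q_min
TDR = 1333 / 82 = 16.26


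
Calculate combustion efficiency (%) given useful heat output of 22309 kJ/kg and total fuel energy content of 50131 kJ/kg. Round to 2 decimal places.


Efficiency = (Q_useful / Q_fuel) * 100
Efficiency = (22309 / 50131) * 100
Efficiency = 0.4450 * 100 = 44.50%


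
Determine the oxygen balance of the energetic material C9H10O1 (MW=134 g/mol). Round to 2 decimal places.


OB = -1600 * (2C + H/2 - O) / MW
Inner = 2*9 + 10/2 - 1 = 22.00
OB = -1600 * 22.00 / 134 = -262.69%


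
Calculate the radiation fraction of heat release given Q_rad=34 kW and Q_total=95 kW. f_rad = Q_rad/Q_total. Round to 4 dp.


f_rad = Q_rad / Q_total
f_rad = 34 / 95 = 0.3579


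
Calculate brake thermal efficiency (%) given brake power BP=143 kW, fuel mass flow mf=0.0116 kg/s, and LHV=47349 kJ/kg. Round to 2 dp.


eta_BTE = (BP / (mf * LHV)) * 100
Denominator = 0.0116 * 47349 = 549.2484 kW
eta_BTE = (143 / 549.2484) * 100 = 26.04%


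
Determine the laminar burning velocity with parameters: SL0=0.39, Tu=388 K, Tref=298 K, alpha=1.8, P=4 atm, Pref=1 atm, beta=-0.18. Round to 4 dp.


SL = SL0 * (Tu/Tref)^alpha * (P/Pref)^beta
T ratio = 388/298 = 1.30201342
(T ratio)^alpha = 1.30201342^1.8 = 1.608081
(P/Pref)^beta = 4^(-0.18) = 0.779165
SL = 0.39 * 1.608081 * 0.779165 = 0.4887 m/s


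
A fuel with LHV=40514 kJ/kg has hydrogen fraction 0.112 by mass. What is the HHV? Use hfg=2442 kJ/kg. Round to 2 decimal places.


HHV = LHV + hfg * 9 * H
Water addition = 2442 * 9 * 0.112 = 2461.536 kJ/kg
HHV = 40514 + 2461.536 = 42975.54 kJ/kg


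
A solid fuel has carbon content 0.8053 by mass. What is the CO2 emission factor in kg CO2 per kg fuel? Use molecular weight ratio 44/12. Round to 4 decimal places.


EF = C_frac * (M_CO2 / M_C)
EF = 0.8053 * (44/12)
EF = 0.8053 * 3.666667 = 2.9528 kg_CO2/kg_fuel


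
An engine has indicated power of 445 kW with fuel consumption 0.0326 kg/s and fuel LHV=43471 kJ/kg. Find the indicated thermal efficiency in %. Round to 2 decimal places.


eta_ith = (IP / (mf * LHV)) * 100
Denominator = 0.0326 * 43471 = 1417.1546 kW
eta_ith = (445 / 1417.1546) * 100 = 31.40%


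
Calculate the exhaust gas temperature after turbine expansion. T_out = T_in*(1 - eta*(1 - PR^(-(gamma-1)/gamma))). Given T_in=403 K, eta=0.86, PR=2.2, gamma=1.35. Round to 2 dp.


T_out = T_in * (1 - eta * (1 - PR^(-(gamma-1)/gamma)))
Exponent = -(1.35-1)/1.35 = -0.25925926
PR^exp = 2.2^(-0.25925926) = 0.81512413
Factor = 1 - 0.86*(1 - 0.81512413) = 0.84100675
T_out = 403 * 0.84100675 = 338.93 K


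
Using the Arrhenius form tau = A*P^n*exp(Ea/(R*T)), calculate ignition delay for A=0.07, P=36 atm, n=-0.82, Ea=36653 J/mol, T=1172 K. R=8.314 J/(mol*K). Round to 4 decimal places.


tau = A * P^n * exp(Ea/(R*T))
P^n = 36^(-0.82) = 0.05294585
Ea/(R*T) = 36653/(8.314*1172) = 3.761594
exp(Ea/(R*T)) = 43.016931
tau = 0.07 * 0.05294585 * 43.016931 = 0.1594 ms


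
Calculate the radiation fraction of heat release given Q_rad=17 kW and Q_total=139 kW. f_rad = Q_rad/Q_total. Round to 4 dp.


f_rad = Q_rad / Q_total
f_rad = 17 / 139 = 0.1223


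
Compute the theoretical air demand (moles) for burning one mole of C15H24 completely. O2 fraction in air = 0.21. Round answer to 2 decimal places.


Balanced combustion: C15H24 + 21 O2 -> 15 CO2 + 12 H2O
O2 needed = C + H/4 = 15 + 24/4 = 21.00 moles
Air moles = O2 / 0.21 = 21.00 / 0.21 = 100.00 moles air


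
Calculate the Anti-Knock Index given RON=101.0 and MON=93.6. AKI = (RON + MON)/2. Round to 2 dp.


AKI = (RON + MON) / 2
AKI = (101.0 + 93.6) / 2
AKI = 194.6 / 2 = 97.30


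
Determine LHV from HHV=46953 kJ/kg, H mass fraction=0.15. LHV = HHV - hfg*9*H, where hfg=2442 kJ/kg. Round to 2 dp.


LHV = HHV - hfg * 9 * H
Water correction = 2442 * 9 * 0.15 = 3296.700 kJ/kg
LHV = 46953 - 3296.700 = 43656.30 kJ/kg


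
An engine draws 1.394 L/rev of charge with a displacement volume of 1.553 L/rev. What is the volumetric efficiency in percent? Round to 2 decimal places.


eta_v = (V_actual / V_disp) * 100
Ratio = 1.394 / 1.553 = 0.8976
eta_v = 0.8976 * 100 = 89.76%


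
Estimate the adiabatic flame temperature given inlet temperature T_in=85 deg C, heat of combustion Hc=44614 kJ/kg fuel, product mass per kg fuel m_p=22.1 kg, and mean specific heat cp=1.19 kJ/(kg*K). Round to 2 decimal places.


T_ad = T_in + Hc / (m_p * cp)
Denominator = 22.1 * 1.19 = 26.2990
Temperature rise = 44614 / 26.2990 = 1696.41 K
T_ad = 85 + 1696.41 = 1781.41 deg C


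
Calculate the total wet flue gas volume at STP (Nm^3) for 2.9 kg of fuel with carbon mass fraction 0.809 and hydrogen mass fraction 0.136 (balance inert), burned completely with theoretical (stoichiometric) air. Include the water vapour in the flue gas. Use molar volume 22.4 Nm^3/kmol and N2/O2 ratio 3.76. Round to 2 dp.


Per kg fuel: CO2 = (C/12 kmol)*22.4 = (0.809/12)*22.4 = 1.51013 Nm^3
Per kg fuel: H2O = (H/2 kmol)*22.4 = (0.136/2)*22.4 = 1.52320 Nm^3
O2 needed per kg fuel = C/12 + H/4 = 0.809/12 + 0.136/4 = 0.10141667 kmol
Per kg fuel: N2 = O2*3.76*22.4 = 0.10141667*3.76*22.4 = 8.54172 Nm^3
Total per kg = 1.51013 + 1.52320 + 8.54172 = 11.57505 Nm^3
Total = 11.57505 * 2.9 = 33.57 Nm^3


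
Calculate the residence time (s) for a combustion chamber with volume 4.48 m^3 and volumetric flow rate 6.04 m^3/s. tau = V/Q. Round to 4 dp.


tau = V / Q_flow
tau = 4.48 / 6.04 = 0.7417 s


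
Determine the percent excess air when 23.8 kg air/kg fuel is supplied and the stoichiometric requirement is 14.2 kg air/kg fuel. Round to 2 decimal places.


Excess air = actual - stoichiometric = 23.8 - 14.2 = 9.60 kg/kg fuel
Excess air % = (excess / stoich) * 100 = (9.60 / 14.2) * 100 = 67.61%


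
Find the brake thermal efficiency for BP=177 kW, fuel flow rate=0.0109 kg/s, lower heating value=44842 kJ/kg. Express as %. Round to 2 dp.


eta_BTE = (BP / (mf * LHV)) * 100
Denominator = 0.0109 * 44842 = 488.7778 kW
eta_BTE = (177 / 488.7778) * 100 = 36.21%


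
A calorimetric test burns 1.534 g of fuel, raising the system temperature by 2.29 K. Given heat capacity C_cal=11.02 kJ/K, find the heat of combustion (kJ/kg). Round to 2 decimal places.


Hc = C_cal * delta_T / m_fuel
Q_released = 11.02 * 2.29 = 25.2358 kJ
m_fuel = 1.534 g = 1.534/1000 kg = 0.001534 kg
Hc = 25.2358 / 0.001534 = 16450.98 kJ/kg


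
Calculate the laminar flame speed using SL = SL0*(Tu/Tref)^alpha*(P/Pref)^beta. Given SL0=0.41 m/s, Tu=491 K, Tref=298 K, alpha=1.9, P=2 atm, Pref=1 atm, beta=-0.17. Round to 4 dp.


SL = SL0 * (Tu/Tref)^alpha * (P/Pref)^beta
T ratio = 491/298 = 1.64765101
(T ratio)^alpha = 1.64765101^1.9 = 2.582521
(P/Pref)^beta = 2^(-0.17) = 0.888843
SL = 0.41 * 2.582521 * 0.888843 = 0.9411 m/s


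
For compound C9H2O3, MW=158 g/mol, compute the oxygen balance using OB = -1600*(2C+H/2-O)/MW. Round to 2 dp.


OB = -1600 * (2C + H/2 - O) / MW
Inner = 2*9 + 2/2 - 3 = 16.00
OB = -1600 * 16.00 / 158 = -162.03%


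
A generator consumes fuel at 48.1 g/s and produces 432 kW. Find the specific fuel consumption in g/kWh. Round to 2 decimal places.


SFC = (mf / BP) * 3600
Rate = 48.1 / 432 = 0.111343 g/(s*kW)
SFC = 0.111343 * 3600 = 400.83 g/kWh


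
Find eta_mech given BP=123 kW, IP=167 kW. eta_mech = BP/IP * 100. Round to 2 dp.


eta_mech = (BP / IP) * 100
Ratio = 123 / 167 = 0.7365
eta_mech = 0.7365 * 100 = 73.65%


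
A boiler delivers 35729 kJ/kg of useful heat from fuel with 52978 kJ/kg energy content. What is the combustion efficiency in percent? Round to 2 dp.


Efficiency = (Q_useful / Q_fuel) * 100
Efficiency = (35729 / 52978) * 100
Efficiency = 0.6744 * 100 = 67.44%


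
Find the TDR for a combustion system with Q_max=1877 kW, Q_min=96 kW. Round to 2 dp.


TDR = Q_max / Q_min
TDR = 1877 / 96 = 19.55


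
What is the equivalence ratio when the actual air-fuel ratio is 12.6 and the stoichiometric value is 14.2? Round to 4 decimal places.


phi = AFR_stoich / AFR_actual
phi = 14.2 / 12.6 = 1.1270


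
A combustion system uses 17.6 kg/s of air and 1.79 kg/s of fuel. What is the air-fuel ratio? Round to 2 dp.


AFR = m_air / m_fuel
AFR = 17.6 / 1.79 = 9.83


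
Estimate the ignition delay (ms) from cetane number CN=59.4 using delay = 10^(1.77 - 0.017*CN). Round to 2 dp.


delay = 10^(1.77 - 0.017*CN)
Exponent = 1.77 - 0.017*59.4 = 0.7602
delay = 10^0.7602 = 5.76 ms


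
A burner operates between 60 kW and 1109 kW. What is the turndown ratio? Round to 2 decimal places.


TDR = Q_max / Q_min
TDR = 1109 / 60 = 18.48


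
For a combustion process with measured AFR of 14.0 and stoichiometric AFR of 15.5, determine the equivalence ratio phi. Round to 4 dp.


phi = AFR_stoich / AFR_actual
phi = 15.5 / 14.0 = 1.1071


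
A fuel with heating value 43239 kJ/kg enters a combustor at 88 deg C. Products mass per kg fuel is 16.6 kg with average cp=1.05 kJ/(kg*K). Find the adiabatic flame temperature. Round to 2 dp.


T_ad = T_in + Hc / (m_p * cp)
Denominator = 16.6 * 1.05 = 17.4300
Temperature rise = 43239 / 17.4300 = 2480.72 K
T_ad = 88 + 2480.72 = 2568.72 deg C


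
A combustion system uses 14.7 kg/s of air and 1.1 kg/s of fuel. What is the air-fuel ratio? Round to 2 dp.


AFR = m_air / m_fuel
AFR = 14.7 / 1.1 = 13.36


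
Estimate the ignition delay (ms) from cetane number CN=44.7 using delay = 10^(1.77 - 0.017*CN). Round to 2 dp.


delay = 10^(1.77 - 0.017*CN)
Exponent = 1.77 - 0.017*44.7 = 1.0101
delay = 10^1.0101 = 10.24 ms


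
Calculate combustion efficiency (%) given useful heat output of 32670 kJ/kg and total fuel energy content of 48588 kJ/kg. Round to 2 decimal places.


Efficiency = (Q_useful / Q_fuel) * 100
Efficiency = (32670 / 48588) * 100
Efficiency = 0.6724 * 100 = 67.24%


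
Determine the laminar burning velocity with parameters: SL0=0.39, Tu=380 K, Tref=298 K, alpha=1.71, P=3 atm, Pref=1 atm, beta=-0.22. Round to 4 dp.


SL = SL0 * (Tu/Tref)^alpha * (P/Pref)^beta
T ratio = 380/298 = 1.27516779
(T ratio)^alpha = 1.27516779^1.71 = 1.515375
(P/Pref)^beta = 3^(-0.22) = 0.785296
SL = 0.39 * 1.515375 * 0.785296 = 0.4641 m/s


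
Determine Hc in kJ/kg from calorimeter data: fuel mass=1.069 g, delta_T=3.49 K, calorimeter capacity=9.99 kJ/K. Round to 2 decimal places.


Hc = C_cal * delta_T / m_fuel
Q_released = 9.99 * 3.49 = 34.8651 kJ
m_fuel = 1.069 g = 1.069/1000 kg = 0.001069 kg
Hc = 34.8651 / 0.001069 = 32614.69 kJ/kg


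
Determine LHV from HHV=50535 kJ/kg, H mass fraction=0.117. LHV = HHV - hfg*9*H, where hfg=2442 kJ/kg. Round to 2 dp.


LHV = HHV - hfg * 9 * H
Water correction = 2442 * 9 * 0.117 = 2571.426 kJ/kg
LHV = 50535 - 2571.426 = 47963.57 kJ/kg


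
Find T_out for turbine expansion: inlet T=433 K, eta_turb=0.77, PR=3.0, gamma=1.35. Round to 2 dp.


T_out = T_in * (1 - eta * (1 - PR^(-(gamma-1)/gamma)))
Exponent = -(1.35-1)/1.35 = -0.25925926
PR^exp = 3.0^(-0.25925926) = 0.75214556
Factor = 1 - 0.77*(1 - 0.75214556) = 0.80915208
T_out = 433 * 0.80915208 = 350.36 K


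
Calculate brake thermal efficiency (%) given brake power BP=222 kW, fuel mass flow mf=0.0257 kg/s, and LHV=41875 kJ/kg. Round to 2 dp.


eta_BTE = (BP / (mf * LHV)) * 100
Denominator = 0.0257 * 41875 = 1076.1875 kW
eta_BTE = (222 / 1076.1875) * 100 = 20.63%


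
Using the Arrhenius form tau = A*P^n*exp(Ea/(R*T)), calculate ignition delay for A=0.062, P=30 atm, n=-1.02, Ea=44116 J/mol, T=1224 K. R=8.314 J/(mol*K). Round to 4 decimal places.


tau = A * P^n * exp(Ea/(R*T))
P^n = 30^(-1.02) = 0.03114127
Ea/(R*T) = 44116/(8.314*1224) = 4.335156
exp(Ea/(R*T)) = 76.336836
tau = 0.062 * 0.03114127 * 76.336836 = 0.1474 ms


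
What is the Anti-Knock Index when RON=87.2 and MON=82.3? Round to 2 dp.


AKI = (RON + MON) / 2
AKI = (87.2 + 82.3) / 2
AKI = 169.5 / 2 = 84.75


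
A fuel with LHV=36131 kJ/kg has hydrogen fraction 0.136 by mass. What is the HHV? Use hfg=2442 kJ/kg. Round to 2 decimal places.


HHV = LHV + hfg * 9 * H
Water addition = 2442 * 9 * 0.136 = 2989.008 kJ/kg
HHV = 36131 + 2989.008 = 39120.01 kJ/kg


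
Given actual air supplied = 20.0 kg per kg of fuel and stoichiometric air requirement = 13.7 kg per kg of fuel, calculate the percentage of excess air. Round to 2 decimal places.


Excess air = actual - stoichiometric = 20.0 - 13.7 = 6.30 kg/kg fuel
Excess air % = (excess / stoich) * 100 = (6.30 / 13.7) * 100 = 45.99%


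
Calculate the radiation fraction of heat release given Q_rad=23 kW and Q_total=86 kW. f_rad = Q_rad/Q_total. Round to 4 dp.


f_rad = Q_rad / Q_total
f_rad = 23 / 86 = 0.2674


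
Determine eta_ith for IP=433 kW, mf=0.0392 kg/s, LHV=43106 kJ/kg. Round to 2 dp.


eta_ith = (IP / (mf * LHV)) * 100
Denominator = 0.0392 * 43106 = 1689.7552 kW
eta_ith = (433 / 1689.7552) * 100 = 25.63%


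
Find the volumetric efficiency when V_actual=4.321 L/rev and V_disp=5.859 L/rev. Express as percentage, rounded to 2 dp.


eta_v = (V_actual / V_disp) * 100
Ratio = 4.321 / 5.859 = 0.7375
eta_v = 0.7375 * 100 = 73.75%


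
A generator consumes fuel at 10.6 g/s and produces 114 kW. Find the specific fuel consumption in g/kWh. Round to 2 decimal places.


SFC = (mf / BP) * 3600
Rate = 10.6 / 114 = 0.092982 g/(s*kW)
SFC = 0.092982 * 3600 = 334.74 g/kWh


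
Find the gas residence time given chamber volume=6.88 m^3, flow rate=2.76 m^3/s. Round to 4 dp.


tau = V / Q_flow
tau = 6.88 / 2.76 = 2.4928 s


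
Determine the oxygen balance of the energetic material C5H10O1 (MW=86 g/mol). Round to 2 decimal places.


OB = -1600 * (2C + H/2 - O) / MW
Inner = 2*5 + 10/2 - 1 = 14.00
OB = -1600 * 14.00 / 86 = -260.47%


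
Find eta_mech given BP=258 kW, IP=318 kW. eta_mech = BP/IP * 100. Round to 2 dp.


eta_mech = (BP / IP) * 100
Ratio = 258 / 318 = 0.8113
eta_mech = 0.8113 * 100 = 81.13%


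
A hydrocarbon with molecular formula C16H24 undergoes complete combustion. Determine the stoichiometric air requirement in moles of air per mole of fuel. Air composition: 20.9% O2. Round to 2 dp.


Balanced combustion: C16H24 + 22 O2 -> 16 CO2 + 12 H2O
O2 needed = C + H/4 = 16 + 24/4 = 22.00 moles
Air moles = O2 / 0.209 = 22.00 / 0.209 = 105.26 moles air


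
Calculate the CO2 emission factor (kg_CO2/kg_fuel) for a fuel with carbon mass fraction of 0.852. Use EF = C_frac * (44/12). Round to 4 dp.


EF = C_frac * (M_CO2 / M_C)
EF = 0.852 * (44/12)
EF = 0.852 * 3.666667 = 3.1240 kg_CO2/kg_fuel


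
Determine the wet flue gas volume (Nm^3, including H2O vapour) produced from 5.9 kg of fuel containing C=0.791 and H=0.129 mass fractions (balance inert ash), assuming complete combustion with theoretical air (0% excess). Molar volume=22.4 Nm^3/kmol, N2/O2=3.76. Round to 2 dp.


Per kg fuel: CO2 = (C/12 kmol)*22.4 = (0.791/12)*22.4 = 1.47653 Nm^3
Per kg fuel: H2O = (H/2 kmol)*22.4 = (0.129/2)*22.4 = 1.44480 Nm^3
O2 needed per kg fuel = C/12 + H/4 = 0.791/12 + 0.129/4 = 0.09816667 kmol
Per kg fuel: N2 = O2*3.76*22.4 = 0.09816667*3.76*22.4 = 8.26799 Nm^3
Total per kg = 1.47653 + 1.44480 + 8.26799 = 11.18932 Nm^3
Total = 11.18932 * 5.9 = 66.02 Nm^3


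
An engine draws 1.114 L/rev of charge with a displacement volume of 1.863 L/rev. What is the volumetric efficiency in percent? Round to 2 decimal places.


eta_v = (V_actual / V_disp) * 100
Ratio = 1.114 / 1.863 = 0.5980
eta_v = 0.5980 * 100 = 59.80%


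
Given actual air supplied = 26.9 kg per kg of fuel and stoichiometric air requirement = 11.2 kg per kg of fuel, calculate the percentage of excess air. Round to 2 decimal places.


Excess air = actual - stoichiometric = 26.9 - 11.2 = 15.70 kg/kg fuel
Excess air % = (excess / stoich) * 100 = (15.70 / 11.2) * 100 = 140.18%


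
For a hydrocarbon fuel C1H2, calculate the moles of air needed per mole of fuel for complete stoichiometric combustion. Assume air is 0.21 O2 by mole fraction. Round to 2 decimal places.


Balanced combustion: C1H2 + 1.5 O2 -> 1 CO2 + 1 H2O
O2 needed = C + H/4 = 1 + 2/4 = 1.50 moles
Air moles = O2 / 0.21 = 1.50 / 0.21 = 7.14 moles air


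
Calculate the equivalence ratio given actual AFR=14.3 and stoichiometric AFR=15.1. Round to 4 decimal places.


phi = AFR_stoich / AFR_actual
phi = 15.1 / 14.3 = 1.0559


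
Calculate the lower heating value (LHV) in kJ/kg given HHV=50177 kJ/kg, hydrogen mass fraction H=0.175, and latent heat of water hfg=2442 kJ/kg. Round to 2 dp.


LHV = HHV - hfg * 9 * H
Water correction = 2442 * 9 * 0.175 = 3846.150 kJ/kg
LHV = 50177 - 3846.150 = 46330.85 kJ/kg


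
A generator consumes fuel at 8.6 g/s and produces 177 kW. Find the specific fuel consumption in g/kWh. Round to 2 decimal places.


SFC = (mf / BP) * 3600
Rate = 8.6 / 177 = 0.048588 g/(s*kW)
SFC = 0.048588 * 3600 = 174.92 g/kWh


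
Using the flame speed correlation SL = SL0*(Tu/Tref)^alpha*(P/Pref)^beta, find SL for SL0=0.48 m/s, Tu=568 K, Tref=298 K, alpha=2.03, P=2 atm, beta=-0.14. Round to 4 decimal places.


SL = SL0 * (Tu/Tref)^alpha * (P/Pref)^beta
T ratio = 568/298 = 1.90604027
(T ratio)^alpha = 1.90604027^2.03 = 3.703976
(P/Pref)^beta = 2^(-0.14) = 0.907519
SL = 0.48 * 3.703976 * 0.907519 = 1.6135 m/s


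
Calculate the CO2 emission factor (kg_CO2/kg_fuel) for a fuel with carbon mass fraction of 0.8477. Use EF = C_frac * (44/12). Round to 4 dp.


EF = C_frac * (M_CO2 / M_C)
EF = 0.8477 * (44/12)
EF = 0.8477 * 3.666667 = 3.1082 kg_CO2/kg_fuel


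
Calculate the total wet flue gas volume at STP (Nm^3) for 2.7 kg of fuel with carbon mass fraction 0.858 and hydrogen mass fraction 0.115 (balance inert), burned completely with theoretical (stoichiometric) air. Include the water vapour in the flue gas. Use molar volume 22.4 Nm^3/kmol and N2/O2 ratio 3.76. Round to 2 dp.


Per kg fuel: CO2 = (C/12 kmol)*22.4 = (0.858/12)*22.4 = 1.60160 Nm^3
Per kg fuel: H2O = (H/2 kmol)*22.4 = (0.115/2)*22.4 = 1.28800 Nm^3
O2 needed per kg fuel = C/12 + H/4 = 0.858/12 + 0.115/4 = 0.10025000 kmol
Per kg fuel: N2 = O2*3.76*22.4 = 0.10025000*3.76*22.4 = 8.44346 Nm^3
Total per kg = 1.60160 + 1.28800 + 8.44346 = 11.33306 Nm^3
Total = 11.33306 * 2.7 = 30.60 Nm^3


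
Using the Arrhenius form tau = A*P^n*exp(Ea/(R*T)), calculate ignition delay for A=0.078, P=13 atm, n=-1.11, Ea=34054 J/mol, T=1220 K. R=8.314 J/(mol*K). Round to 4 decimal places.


tau = A * P^n * exp(Ea/(R*T))
P^n = 13^(-1.11) = 0.05801267
Ea/(R*T) = 34054/(8.314*1220) = 3.357363
exp(Ea/(R*T)) = 28.713370
tau = 0.078 * 0.05801267 * 28.713370 = 0.1299 ms


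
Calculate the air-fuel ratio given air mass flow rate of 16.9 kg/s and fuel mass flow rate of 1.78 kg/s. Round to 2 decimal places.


AFR = m_air / m_fuel
AFR = 16.9 / 1.78 = 9.49


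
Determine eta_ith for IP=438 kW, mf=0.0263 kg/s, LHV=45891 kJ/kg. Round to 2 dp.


eta_ith = (IP / (mf * LHV)) * 100
Denominator = 0.0263 * 45891 = 1206.9333 kW
eta_ith = (438 / 1206.9333) * 100 = 36.29%


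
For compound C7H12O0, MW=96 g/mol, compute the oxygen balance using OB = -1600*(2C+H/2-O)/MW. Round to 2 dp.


OB = -1600 * (2C + H/2 - O) / MW
Inner = 2*7 + 12/2 - 0 = 20.00
OB = -1600 * 20.00 / 96 = -333.33%


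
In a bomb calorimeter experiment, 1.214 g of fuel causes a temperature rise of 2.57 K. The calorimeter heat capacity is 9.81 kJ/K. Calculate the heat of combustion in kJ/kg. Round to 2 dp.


Hc = C_cal * delta_T / m_fuel
Q_released = 9.81 * 2.57 = 25.2117 kJ
m_fuel = 1.214 g = 1.214/1000 kg = 0.001214 kg
Hc = 25.2117 / 0.001214 = 20767.46 kJ/kg


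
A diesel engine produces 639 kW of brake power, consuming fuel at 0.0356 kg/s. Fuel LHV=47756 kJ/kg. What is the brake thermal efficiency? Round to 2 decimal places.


eta_BTE = (BP / (mf * LHV)) * 100
Denominator = 0.0356 * 47756 = 1700.1136 kW
eta_BTE = (639 / 1700.1136) * 100 = 37.59%


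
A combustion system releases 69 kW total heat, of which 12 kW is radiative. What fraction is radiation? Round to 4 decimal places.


f_rad = Q_rad / Q_total
f_rad = 12 / 69 = 0.1739


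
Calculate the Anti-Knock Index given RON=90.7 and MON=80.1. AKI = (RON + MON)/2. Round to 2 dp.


AKI = (RON + MON) / 2
AKI = (90.7 + 80.1) / 2
AKI = 170.8 / 2 = 85.40


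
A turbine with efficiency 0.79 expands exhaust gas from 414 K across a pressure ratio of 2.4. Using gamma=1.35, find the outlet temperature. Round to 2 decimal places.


T_out = T_in * (1 - eta * (1 - PR^(-(gamma-1)/gamma)))
Exponent = -(1.35-1)/1.35 = -0.25925926
PR^exp = 2.4^(-0.25925926) = 0.79694200
Factor = 1 - 0.79*(1 - 0.79694200) = 0.83958418
T_out = 414 * 0.83958418 = 347.59 K


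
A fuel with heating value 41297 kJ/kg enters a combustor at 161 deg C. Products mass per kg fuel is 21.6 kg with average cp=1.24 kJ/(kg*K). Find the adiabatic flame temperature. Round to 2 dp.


T_ad = T_in + Hc / (m_p * cp)
Denominator = 21.6 * 1.24 = 26.7840
Temperature rise = 41297 / 26.7840 = 1541.85 K
T_ad = 161 + 1541.85 = 1702.85 deg C


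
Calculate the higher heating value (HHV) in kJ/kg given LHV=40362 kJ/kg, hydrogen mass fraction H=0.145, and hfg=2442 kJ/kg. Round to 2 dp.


HHV = LHV + hfg * 9 * H
Water addition = 2442 * 9 * 0.145 = 3186.810 kJ/kg
HHV = 40362 + 3186.810 = 43548.81 kJ/kg


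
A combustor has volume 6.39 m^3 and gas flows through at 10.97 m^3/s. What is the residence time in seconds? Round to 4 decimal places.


tau = V / Q_flow
tau = 6.39 / 10.97 = 0.5825 s


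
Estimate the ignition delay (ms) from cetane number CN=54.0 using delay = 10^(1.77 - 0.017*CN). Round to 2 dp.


delay = 10^(1.77 - 0.017*CN)
Exponent = 1.77 - 0.017*54.0 = 0.8520
delay = 10^0.8520 = 7.11 ms


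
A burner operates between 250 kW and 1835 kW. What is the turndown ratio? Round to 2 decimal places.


TDR = Q_max / Q_min
TDR = 1835 / 250 = 7.34


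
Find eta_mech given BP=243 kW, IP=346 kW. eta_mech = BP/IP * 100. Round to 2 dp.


eta_mech = (BP / IP) * 100
Ratio = 243 / 346 = 0.7023
eta_mech = 0.7023 * 100 = 70.23%


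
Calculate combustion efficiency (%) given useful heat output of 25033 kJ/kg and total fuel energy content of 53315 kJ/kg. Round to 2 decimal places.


Efficiency = (Q_useful / Q_fuel) * 100
Efficiency = (25033 / 53315) * 100
Efficiency = 0.4695 * 100 = 46.95%


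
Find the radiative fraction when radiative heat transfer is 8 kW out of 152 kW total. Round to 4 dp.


f_rad = Q_rad / Q_total
f_rad = 8 / 152 = 0.0526


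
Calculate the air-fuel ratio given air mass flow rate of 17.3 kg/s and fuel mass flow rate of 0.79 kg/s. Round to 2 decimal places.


AFR = m_air / m_fuel
AFR = 17.3 / 0.79 = 21.90


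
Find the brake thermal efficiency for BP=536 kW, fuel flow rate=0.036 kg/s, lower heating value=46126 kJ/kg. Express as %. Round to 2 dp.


eta_BTE = (BP / (mf * LHV)) * 100
Denominator = 0.036 * 46126 = 1660.5360 kW
eta_BTE = (536 / 1660.5360) * 100 = 32.28%


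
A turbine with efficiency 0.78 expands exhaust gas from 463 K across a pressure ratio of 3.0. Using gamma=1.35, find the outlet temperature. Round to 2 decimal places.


T_out = T_in * (1 - eta * (1 - PR^(-(gamma-1)/gamma)))
Exponent = -(1.35-1)/1.35 = -0.25925926
PR^exp = 3.0^(-0.25925926) = 0.75214556
Factor = 1 - 0.78*(1 - 0.75214556) = 0.80667354
T_out = 463 * 0.80667354 = 373.49 K


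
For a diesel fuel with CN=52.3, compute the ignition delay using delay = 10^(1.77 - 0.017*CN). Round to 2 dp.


delay = 10^(1.77 - 0.017*CN)
Exponent = 1.77 - 0.017*52.3 = 0.8809
delay = 10^0.8809 = 7.60 ms


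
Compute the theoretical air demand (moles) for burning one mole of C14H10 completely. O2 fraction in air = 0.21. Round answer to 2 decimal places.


Balanced combustion: C14H10 + 16.5 O2 -> 14 CO2 + 5 H2O
O2 needed = C + H/4 = 14 + 10/4 = 16.50 moles
Air moles = O2 / 0.21 = 16.50 / 0.21 = 78.57 moles air


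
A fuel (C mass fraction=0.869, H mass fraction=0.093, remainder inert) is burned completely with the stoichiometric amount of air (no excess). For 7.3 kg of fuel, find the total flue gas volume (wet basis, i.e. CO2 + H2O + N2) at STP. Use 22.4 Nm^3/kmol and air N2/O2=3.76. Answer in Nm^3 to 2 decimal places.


Per kg fuel: CO2 = (C/12 kmol)*22.4 = (0.869/12)*22.4 = 1.62213 Nm^3
Per kg fuel: H2O = (H/2 kmol)*22.4 = (0.093/2)*22.4 = 1.04160 Nm^3
O2 needed per kg fuel = C/12 + H/4 = 0.869/12 + 0.093/4 = 0.09566667 kmol
Per kg fuel: N2 = O2*3.76*22.4 = 0.09566667*3.76*22.4 = 8.05743 Nm^3
Total per kg = 1.62213 + 1.04160 + 8.05743 = 10.72116 Nm^3
Total = 10.72116 * 7.3 = 78.26 Nm^3


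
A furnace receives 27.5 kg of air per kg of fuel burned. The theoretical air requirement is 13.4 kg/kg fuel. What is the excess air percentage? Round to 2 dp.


Excess air = actual - stoichiometric = 27.5 - 13.4 = 14.10 kg/kg fuel
Excess air % = (excess / stoich) * 100 = (14.10 / 13.4) * 100 = 105.22%


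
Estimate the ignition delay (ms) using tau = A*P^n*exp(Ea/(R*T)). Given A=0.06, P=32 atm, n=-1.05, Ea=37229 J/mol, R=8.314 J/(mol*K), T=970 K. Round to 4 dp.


tau = A * P^n * exp(Ea/(R*T))
P^n = 32^(-1.05) = 0.02627801
Ea/(R*T) = 37229/(8.314*970) = 4.616359
exp(Ea/(R*T)) = 101.125209
tau = 0.06 * 0.02627801 * 101.125209 = 0.1594 ms


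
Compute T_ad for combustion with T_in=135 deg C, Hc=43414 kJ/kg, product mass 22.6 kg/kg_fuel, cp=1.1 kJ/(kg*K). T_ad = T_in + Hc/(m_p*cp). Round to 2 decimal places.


T_ad = T_in + Hc / (m_p * cp)
Denominator = 22.6 * 1.1 = 24.8600
Temperature rise = 43414 / 24.8600 = 1746.34 K
T_ad = 135 + 1746.34 = 1881.34 deg C


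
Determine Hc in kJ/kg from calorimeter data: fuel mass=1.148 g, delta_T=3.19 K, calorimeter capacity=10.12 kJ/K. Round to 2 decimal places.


Hc = C_cal * delta_T / m_fuel
Q_released = 10.12 * 3.19 = 32.2828 kJ
m_fuel = 1.148 g = 1.148/1000 kg = 0.001148 kg
Hc = 32.2828 / 0.001148 = 28120.91 kJ/kg


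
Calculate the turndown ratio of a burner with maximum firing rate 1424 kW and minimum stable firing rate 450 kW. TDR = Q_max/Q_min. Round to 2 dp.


TDR = Q_max / Q_min
TDR = 1424 / 450 = 3.16


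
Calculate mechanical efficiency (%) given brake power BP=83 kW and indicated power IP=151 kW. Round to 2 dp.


eta_mech = (BP / IP) * 100
Ratio = 83 / 151 = 0.5497
eta_mech = 0.5497 * 100 = 54.97%


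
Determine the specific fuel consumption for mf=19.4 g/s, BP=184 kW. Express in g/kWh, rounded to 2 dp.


SFC = (mf / BP) * 3600
Rate = 19.4 / 184 = 0.105435 g/(s*kW)
SFC = 0.105435 * 3600 = 379.57 g/kWh


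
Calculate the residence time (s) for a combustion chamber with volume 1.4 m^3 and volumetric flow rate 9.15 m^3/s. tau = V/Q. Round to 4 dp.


tau = V / Q_flow
tau = 1.4 / 9.15 = 0.1530 s


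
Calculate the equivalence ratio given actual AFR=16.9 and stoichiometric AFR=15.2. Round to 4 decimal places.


phi = AFR_stoich / AFR_actual
phi = 15.2 / 16.9 = 0.8994


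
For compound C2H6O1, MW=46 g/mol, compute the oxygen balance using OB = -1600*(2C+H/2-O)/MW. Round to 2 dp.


OB = -1600 * (2C + H/2 - O) / MW
Inner = 2*2 + 6/2 - 1 = 6.00
OB = -1600 * 6.00 / 46 = -208.70%


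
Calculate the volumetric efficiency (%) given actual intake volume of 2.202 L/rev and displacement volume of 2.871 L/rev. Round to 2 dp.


eta_v = (V_actual / V_disp) * 100
Ratio = 2.202 / 2.871 = 0.7670
eta_v = 0.7670 * 100 = 76.70%


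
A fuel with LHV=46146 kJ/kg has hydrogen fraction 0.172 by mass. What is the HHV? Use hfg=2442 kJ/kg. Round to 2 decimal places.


HHV = LHV + hfg * 9 * H
Water addition = 2442 * 9 * 0.172 = 3780.216 kJ/kg
HHV = 46146 + 3780.216 = 49926.22 kJ/kg
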